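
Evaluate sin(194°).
sin(194°) = -0.2419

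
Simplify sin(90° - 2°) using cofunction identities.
sin(90° - 2°) = cos(2°)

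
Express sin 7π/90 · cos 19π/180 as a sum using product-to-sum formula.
sin 7π/90 cos 19π/180 = (1/2)[sin(7π/90+19π/180) + sin(7π/90-19π/180)]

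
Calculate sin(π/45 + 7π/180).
sin(π/45 + 7π/180) = sin π/45 cos 7π/180 + cos π/45 sin 7π/180 = 0.1908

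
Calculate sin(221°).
sin(221°) = -0.6561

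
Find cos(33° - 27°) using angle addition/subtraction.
cos(33° - 27°) = cos 33° cos 27° + sin 33° sin 27° = 0.9945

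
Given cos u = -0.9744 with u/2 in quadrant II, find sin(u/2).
sin(u/2) = ±√((1 - cos u)/2); positive since u/2 ∈ QII, so sin(u/2) = 0.9936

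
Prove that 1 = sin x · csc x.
RHS = sin x · (1/sin x) = 1 = LHS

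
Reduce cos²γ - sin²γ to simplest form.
cos²γ - sin²γ = cos(2γ) (using Double angle)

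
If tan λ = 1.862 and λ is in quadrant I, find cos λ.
cos λ = 0.4731 (using tan²λ + 1 = sec²λ)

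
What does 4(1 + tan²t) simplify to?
4(1 + tan²t) = 4(sec²t) (using Pythagorean identity)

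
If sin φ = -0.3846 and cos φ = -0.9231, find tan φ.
tan φ = sin φ / cos φ = 0.4166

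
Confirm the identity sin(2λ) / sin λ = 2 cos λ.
LHS = 2 sin λ cos λ / sin λ = 2 cos λ = RHS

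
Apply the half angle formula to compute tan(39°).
tan(39°) = sin 78° / (1 + cos 78°) = 0.8098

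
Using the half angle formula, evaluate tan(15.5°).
tan(15.5°) = sin 31° / (1 + cos 31°) = 0.2773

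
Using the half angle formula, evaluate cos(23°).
cos(23°) = √((1 + cos 46°)/2) = 0.9205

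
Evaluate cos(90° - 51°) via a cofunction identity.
cos(90° - 51°) = sin(51°) = 0.7771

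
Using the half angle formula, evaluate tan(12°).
tan(12°) = sin 24° / (1 + cos 24°) = 0.2126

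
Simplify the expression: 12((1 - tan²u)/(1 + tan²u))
12((1 - tan²u)/(1 + tan²u)) = 12(cos(2u)) (using Double angle)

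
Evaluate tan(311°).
tan(311°) = -1.15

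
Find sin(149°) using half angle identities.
sin(149°) = √((1 - cos 298°)/2) = 0.515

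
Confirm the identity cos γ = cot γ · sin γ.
RHS = (cos γ/sin γ) · sin γ = cos γ = LHS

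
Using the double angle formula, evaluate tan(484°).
tan(484°) = 2 tan 242° / (1 - tan²242°) = -1.483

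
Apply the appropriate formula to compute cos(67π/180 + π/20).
cos(67π/180 + π/20) = cos 67π/180 cos π/20 - sin 67π/180 sin π/20 = 0.2419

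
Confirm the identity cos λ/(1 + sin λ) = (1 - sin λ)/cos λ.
RHS = (1 - sin λ)(1 + sin λ) / (cos λ(1 + sin λ)) = (1 - sin²λ) / (cos λ(1 + sin λ)) = cos²λ / (cos λ(1 + sin λ)) = cos λ/(1 + sin λ) = LHS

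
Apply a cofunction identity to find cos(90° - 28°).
cos(90° - 28°) = sin(28°) = 0.4695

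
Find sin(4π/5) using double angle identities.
sin(4π/5) = 2 sin 2π/5 cos 2π/5 = 0.5878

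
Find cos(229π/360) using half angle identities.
cos(229π/360) = -√((1 + cos 229π/180)/2) = -0.4147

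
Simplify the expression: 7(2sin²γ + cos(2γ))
7(2sin²γ + cos(2γ)) = 7 (using Double angle)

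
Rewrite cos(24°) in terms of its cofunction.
cos(24°) = sin(90° - 24°) = sin(66°)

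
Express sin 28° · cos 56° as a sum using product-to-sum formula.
sin 28° cos 56° = (1/2)[sin(28°+56°) + sin(28°-56°)]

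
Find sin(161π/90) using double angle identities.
sin(161π/90) = 2 sin 161π/180 cos 161π/180 = -0.6157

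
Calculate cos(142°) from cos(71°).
cos(142°) = cos²71° - sin²71° = -0.788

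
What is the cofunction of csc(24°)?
csc(24°) = sec(90° - 24°) = sec(66°)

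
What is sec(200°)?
sec(200°) = -1.064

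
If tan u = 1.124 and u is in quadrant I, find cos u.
cos u = 0.6647 (using tan²u + 1 = sec²u)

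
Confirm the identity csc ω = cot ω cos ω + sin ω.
RHS = cos²ω/sin ω + sin ω = (cos²ω + sin²ω)/sin ω = 1/sin ω = csc ω = LHS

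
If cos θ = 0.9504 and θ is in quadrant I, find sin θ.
sin θ = 0.311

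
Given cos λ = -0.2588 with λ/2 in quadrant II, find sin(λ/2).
sin(λ/2) = ±√((1 - cos λ)/2); positive since λ/2 ∈ QII, so sin(λ/2) = 0.7933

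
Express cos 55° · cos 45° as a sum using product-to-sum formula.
cos 55° cos 45° = (1/2)[cos(55°-45°) + cos(55°+45°)]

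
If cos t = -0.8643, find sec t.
sec t = 1/cos t = -1.157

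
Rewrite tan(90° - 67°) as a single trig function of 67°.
tan(90° - 67°) = cot(67°)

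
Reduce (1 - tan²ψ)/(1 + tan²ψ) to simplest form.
(1 - tan²ψ)/(1 + tan²ψ) = cos(2ψ) (using Double angle)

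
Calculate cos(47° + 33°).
cos(47° + 33°) = cos 47° cos 33° - sin 47° sin 33° = 0.1736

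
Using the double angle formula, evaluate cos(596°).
cos(596°) = cos²298° - sin²298° = -0.5592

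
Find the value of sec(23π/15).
sec(23π/15) = 9.567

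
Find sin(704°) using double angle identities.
sin(704°) = 2 sin 352° cos 352° = -0.2756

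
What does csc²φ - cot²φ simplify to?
csc²φ - cot²φ = 1 (using Pythagorean identity)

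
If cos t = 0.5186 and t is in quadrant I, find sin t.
sin t = 0.855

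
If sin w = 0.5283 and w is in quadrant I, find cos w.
cos w = 0.8491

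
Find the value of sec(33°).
sec(33°) = 1.192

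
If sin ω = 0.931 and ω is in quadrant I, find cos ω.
cos ω = 0.365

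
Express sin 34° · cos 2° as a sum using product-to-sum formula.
sin 34° cos 2° = (1/2)[sin(34°+2°) + sin(34°-2°)]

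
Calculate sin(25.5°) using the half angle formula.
sin(25.5°) = √((1 - cos 51°)/2) = 0.4305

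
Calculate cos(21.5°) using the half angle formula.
cos(21.5°) = √((1 + cos 43°)/2) = 0.9304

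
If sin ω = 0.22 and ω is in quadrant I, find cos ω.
cos ω = 0.9755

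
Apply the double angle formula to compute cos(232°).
cos(232°) = cos²116° - sin²116° = -0.6157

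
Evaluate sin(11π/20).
sin(11π/20) = 0.9877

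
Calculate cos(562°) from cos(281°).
cos(562°) = 1 - 2sin²281° = -0.9272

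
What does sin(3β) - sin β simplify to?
sin(3β) - sin β = 2 cos(2β) sin β (using Sum-to-product)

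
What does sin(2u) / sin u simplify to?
sin(2u) / sin u = 2 cos u (using Double angle)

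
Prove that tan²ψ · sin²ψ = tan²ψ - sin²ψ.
RHS = sin²ψ/cos²ψ - sin²ψ = sin²ψ(1/cos²ψ - 1) = sin²ψ · (1 - cos²ψ)/cos²ψ = sin²ψ · sin²ψ/cos²ψ = sin²ψ · tan²ψ = LHS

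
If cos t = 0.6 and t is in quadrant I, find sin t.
sin t = 0.8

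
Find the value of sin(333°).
sin(333°) = -0.454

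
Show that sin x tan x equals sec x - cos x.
RHS = 1/cos x - cos x = (1 - cos²x)/cos x = sin²x/cos x = sin x · (sin x/cos x) = sin x tan x = LHS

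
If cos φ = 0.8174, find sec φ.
sec φ = 1/cos φ = 1.223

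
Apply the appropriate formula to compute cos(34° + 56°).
cos(34° + 56°) = cos 34° cos 56° - sin 34° sin 56° = 0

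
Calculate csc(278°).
csc(278°) = -1.01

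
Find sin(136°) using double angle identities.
sin(136°) = 2 sin 68° cos 68° = 0.6947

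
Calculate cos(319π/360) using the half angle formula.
cos(319π/360) = -√((1 + cos 319π/180)/2) = -0.9367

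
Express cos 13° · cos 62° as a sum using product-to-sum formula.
cos 13° cos 62° = (1/2)[cos(13°-62°) + cos(13°+62°)]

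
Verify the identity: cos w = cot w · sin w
RHS = (cos w/sin w) · sin w = cos w = LHS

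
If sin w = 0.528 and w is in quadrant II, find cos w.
cos w = -0.8492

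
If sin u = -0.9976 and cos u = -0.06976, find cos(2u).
cos(2u) = cos²u - sin²u = -0.9903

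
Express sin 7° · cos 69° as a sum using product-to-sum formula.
sin 7° cos 69° = (1/2)[sin(7°+69°) + sin(7°-69°)]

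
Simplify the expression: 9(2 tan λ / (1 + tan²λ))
9(2 tan λ / (1 + tan²λ)) = 9(sin(2λ)) (using Double angle)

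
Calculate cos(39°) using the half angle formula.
cos(39°) = √((1 + cos 78°)/2) = 0.7771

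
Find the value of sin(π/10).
sin(π/10) = 0.309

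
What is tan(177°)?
tan(177°) = -0.05241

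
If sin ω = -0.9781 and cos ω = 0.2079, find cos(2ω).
cos(2ω) = cos²ω - sin²ω = -0.9135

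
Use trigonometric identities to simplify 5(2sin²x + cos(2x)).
5(2sin²x + cos(2x)) = 5 (using Double angle)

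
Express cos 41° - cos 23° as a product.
cos 41° - cos 23° = -2 sin(32°) sin(9°)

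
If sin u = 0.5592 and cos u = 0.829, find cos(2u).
cos(2u) = cos²u - sin²u = 0.3745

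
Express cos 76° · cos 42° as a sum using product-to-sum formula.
cos 76° cos 42° = (1/2)[cos(76°-42°) + cos(76°+42°)]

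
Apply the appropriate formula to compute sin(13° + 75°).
sin(13° + 75°) = sin 13° cos 75° + cos 13° sin 75° = 0.9994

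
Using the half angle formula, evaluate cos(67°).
cos(67°) = √((1 + cos 134°)/2) = 0.3907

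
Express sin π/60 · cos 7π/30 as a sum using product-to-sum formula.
sin π/60 cos 7π/30 = (1/2)[sin(π/60+7π/30) + sin(π/60-7π/30)]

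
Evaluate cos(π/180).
cos(π/180) = 0.9998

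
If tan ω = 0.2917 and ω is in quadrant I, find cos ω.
cos ω = 0.96 (using tan²ω + 1 = sec²ω)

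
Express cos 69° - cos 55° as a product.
cos 69° - cos 55° = -2 sin(62°) sin(7°)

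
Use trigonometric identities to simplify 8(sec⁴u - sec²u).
8(sec⁴u - sec²u) = 8(tan⁴u + tan²u) (using Pythagorean)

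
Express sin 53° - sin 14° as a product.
sin 53° - sin 14° = 2 cos(33.5°) sin(19.5°)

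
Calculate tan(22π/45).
tan(22π/45) = 28.64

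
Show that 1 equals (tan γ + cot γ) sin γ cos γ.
RHS = (sin γ/cos γ + cos γ/sin γ) sin γ cos γ = ((sin²γ + cos²γ)/(sin γ cos γ)) · sin γ cos γ = sin²γ + cos²γ = 1 = LHS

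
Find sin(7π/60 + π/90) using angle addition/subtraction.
sin(7π/60 + π/90) = sin 7π/60 cos π/90 + cos 7π/60 sin π/90 = 0.3907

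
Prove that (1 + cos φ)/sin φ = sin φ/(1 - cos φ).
RHS = sin φ(1 + cos φ) / ((1 - cos φ)(1 + cos φ)) = sin φ(1 + cos φ) / (1 - cos²φ) = sin φ(1 + cos φ) / sin²φ = (1 + cos φ)/sin φ = LHS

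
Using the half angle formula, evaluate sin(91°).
sin(91°) = √((1 - cos 182°)/2) = 0.9998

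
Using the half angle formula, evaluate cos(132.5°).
cos(132.5°) = -√((1 + cos 265°)/2) = -0.6756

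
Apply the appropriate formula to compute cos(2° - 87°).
cos(2° - 87°) = cos 2° cos 87° + sin 2° sin 87° = 0.08716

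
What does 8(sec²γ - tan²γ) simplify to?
8(sec²γ - tan²γ) = 8 (using Pythagorean identity)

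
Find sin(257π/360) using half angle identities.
sin(257π/360) = √((1 - cos 257π/180)/2) = 0.7826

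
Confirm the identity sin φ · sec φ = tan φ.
LHS = sin φ · (1/cos φ) = sin φ/cos φ = tan φ = RHS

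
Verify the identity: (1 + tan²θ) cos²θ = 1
LHS = sec²θ · cos²θ = (1/cos²θ) · cos²θ = 1 = RHS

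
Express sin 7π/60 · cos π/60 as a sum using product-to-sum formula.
sin 7π/60 cos π/60 = (1/2)[sin(7π/60+π/60) + sin(7π/60-π/60)]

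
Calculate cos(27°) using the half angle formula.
cos(27°) = √((1 + cos 54°)/2) = 0.891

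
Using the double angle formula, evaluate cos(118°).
cos(118°) = cos²59° - sin²59° = -0.4695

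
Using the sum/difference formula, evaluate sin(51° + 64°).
sin(51° + 64°) = sin 51° cos 64° + cos 51° sin 64° = 0.9063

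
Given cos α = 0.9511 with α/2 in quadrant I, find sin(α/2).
sin(α/2) = ±√((1 - cos α)/2); positive since α/2 ∈ QI, so sin(α/2) = 0.1564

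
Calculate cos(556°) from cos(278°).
cos(556°) = cos²278° - sin²278° = -0.9613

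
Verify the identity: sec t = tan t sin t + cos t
RHS = sin²t/cos t + cos t = (sin²t + cos²t)/cos t = 1/cos t = sec t = LHS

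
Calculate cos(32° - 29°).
cos(32° - 29°) = cos 32° cos 29° + sin 32° sin 29° = 0.9986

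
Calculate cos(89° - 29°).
cos(89° - 29°) = cos 89° cos 29° + sin 89° sin 29° = 1/2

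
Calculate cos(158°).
cos(158°) = -0.9272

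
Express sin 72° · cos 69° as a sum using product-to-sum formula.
sin 72° cos 69° = (1/2)[sin(72°+69°) + sin(72°-69°)]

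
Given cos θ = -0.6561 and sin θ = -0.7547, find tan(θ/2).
tan(θ/2) = sin θ / (1 + cos θ) = -2.195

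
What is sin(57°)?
sin(57°) = 0.8387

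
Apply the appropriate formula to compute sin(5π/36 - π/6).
sin(5π/36 - π/6) = sin 5π/36 cos π/6 - cos 5π/36 sin π/6 = -0.08716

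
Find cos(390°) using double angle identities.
cos(390°) = 1 - 2sin²195° = √3/2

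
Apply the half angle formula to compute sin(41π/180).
sin(41π/180) = √((1 - cos 41π/90)/2) = 0.6561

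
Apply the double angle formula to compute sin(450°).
sin(450°) = 2 sin 225° cos 225° = 1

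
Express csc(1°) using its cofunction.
csc(1°) = sec(90° - 1°) = sec(89°)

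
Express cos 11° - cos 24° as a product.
cos 11° - cos 24° = -2 sin(17.5°) sin(-6.5°)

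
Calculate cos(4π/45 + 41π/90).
cos(4π/45 + 41π/90) = cos 4π/45 cos 41π/90 - sin 4π/45 sin 41π/90 = -0.1392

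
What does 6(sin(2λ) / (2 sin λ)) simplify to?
6(sin(2λ) / (2 sin λ)) = 6(cos λ) (using Double angle)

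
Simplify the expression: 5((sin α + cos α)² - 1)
5((sin α + cos α)² - 1) = 5(sin(2α)) (using Pythagorean + double angle)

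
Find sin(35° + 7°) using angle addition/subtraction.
sin(35° + 7°) = sin 35° cos 7° + cos 35° sin 7° = 0.6691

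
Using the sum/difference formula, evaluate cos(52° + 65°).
cos(52° + 65°) = cos 52° cos 65° - sin 52° sin 65° = -0.454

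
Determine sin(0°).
sin(0°) = 0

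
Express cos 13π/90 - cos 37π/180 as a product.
cos 13π/90 - cos 37π/180 = -2 sin(7π/40) sin(-11π/360)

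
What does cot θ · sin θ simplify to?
cot θ · sin θ = cos θ (using Quotient identity)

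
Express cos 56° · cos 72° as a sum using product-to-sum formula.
cos 56° cos 72° = (1/2)[cos(56°-72°) + cos(56°+72°)]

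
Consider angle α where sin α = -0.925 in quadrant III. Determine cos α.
cos α = ±√(1 - sin²α) = -0.38 (negative in QIII)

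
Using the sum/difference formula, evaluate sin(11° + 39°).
sin(11° + 39°) = sin 11° cos 39° + cos 11° sin 39° = 0.766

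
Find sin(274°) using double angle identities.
sin(274°) = 2 sin 137° cos 137° = -0.9976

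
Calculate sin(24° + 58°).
sin(24° + 58°) = sin 24° cos 58° + cos 24° sin 58° = 0.9903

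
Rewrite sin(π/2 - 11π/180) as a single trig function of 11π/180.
sin(π/2 - 11π/180) = cos(11π/180)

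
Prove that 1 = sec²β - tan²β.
RHS = 1/cos²β - sin²β/cos²β = (1 - sin²β)/cos²β = cos²β/cos²β = 1 = LHS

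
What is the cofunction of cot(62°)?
cot(62°) = tan(90° - 62°) = tan(28°)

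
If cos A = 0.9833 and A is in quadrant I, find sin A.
sin A = 0.182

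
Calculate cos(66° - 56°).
cos(66° - 56°) = cos 66° cos 56° + sin 66° sin 56° = 0.9848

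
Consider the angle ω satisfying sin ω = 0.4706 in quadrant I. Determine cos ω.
cos ω = √(1 - sin²ω) = 0.8823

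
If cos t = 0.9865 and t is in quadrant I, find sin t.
sin t = 0.1638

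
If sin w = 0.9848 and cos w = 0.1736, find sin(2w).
sin(2w) = 2 sin w cos w = 0.3419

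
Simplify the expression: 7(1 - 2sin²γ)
7(1 - 2sin²γ) = 7(cos(2γ)) (using Double angle)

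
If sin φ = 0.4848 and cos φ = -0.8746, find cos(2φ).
cos(2φ) = cos²φ - sin²φ = 0.5299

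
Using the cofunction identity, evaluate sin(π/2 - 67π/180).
sin(π/2 - 67π/180) = cos(67π/180) = 0.3907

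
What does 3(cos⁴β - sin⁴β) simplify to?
3(cos⁴β - sin⁴β) = 3(cos(2β)) (using Factoring + double angle)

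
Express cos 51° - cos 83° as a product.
cos 51° - cos 83° = -2 sin(67°) sin(-16°)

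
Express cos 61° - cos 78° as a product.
cos 61° - cos 78° = -2 sin(69.5°) sin(-8.5°)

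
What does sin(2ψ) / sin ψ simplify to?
sin(2ψ) / sin ψ = 2 cos ψ (using Double angle)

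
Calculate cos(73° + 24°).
cos(73° + 24°) = cos 73° cos 24° - sin 73° sin 24° = -0.1219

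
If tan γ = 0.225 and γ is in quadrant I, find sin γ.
sin γ = 0.2195 (using tan²γ + 1 = sec²γ)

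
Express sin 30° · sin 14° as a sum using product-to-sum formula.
sin 30° sin 14° = (1/2)[cos(30°-14°) - cos(30°+14°)]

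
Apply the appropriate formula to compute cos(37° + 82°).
cos(37° + 82°) = cos 37° cos 82° - sin 37° sin 82° = -0.4848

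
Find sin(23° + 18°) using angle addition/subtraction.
sin(23° + 18°) = sin 23° cos 18° + cos 23° sin 18° = 0.6561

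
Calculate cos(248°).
cos(248°) = -0.3746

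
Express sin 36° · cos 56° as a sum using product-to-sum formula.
sin 36° cos 56° = (1/2)[sin(36°+56°) + sin(36°-56°)]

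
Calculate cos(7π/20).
cos(7π/20) = 0.454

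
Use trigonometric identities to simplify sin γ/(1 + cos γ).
sin γ/(1 + cos γ) = tan(γ/2) (using Half angle)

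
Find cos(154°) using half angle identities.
cos(154°) = -√((1 + cos 308°)/2) = -0.8988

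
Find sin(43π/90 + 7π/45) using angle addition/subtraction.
sin(43π/90 + 7π/45) = sin 43π/90 cos 7π/45 + cos 43π/90 sin 7π/45 = 0.9135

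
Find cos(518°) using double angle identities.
cos(518°) = cos²259° - sin²259° = -0.9272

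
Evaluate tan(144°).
tan(144°) = -0.7265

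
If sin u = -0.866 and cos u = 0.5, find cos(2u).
cos(2u) = cos²u - sin²u = -0.5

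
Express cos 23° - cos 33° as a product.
cos 23° - cos 33° = -2 sin(28°) sin(-5°)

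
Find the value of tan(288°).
tan(288°) = -3.078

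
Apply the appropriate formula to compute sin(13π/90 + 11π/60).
sin(13π/90 + 11π/60) = sin 13π/90 cos 11π/60 + cos 13π/90 sin 11π/60 = 0.8572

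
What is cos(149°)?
cos(149°) = -0.8572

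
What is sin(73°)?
sin(73°) = 0.9563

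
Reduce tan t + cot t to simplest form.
tan t + cot t = sec t csc t (using Quotient identities)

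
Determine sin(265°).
sin(265°) = -0.9962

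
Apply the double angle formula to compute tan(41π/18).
tan(41π/18) = 2 tan 41π/36 / (1 - tan²41π/36) = 1.192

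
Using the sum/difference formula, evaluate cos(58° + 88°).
cos(58° + 88°) = cos 58° cos 88° - sin 58° sin 88° = -0.829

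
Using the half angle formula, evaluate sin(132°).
sin(132°) = √((1 - cos 264°)/2) = 0.7431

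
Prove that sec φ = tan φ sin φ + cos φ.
RHS = sin²φ/cos φ + cos φ = (sin²φ + cos²φ)/cos φ = 1/cos φ = sec φ = LHS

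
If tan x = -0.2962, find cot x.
cot x = 1/tan x = -3.376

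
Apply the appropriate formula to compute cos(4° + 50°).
cos(4° + 50°) = cos 4° cos 50° - sin 4° sin 50° = 0.5878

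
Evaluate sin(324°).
sin(324°) = -0.5878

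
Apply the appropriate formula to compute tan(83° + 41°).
tan(83° + 41°) = (tan 83° + tan 41°)/(1 - tan 83° tan 41°) = -1.483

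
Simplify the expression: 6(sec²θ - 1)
6(sec²θ - 1) = 6(tan²θ) (using Pythagorean identity)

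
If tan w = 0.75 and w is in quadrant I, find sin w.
sin w = 0.6 (using tan²w + 1 = sec²w)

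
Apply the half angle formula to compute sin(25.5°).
sin(25.5°) = √((1 - cos 51°)/2) = 0.4305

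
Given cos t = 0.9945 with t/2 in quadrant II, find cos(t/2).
cos(t/2) = ±√((1 + cos t)/2); negative since t/2 ∈ QII, so cos(t/2) = -0.9986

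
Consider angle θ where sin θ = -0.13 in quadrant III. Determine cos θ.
cos θ = ±√(1 - sin²θ) = -0.9915 (negative in QIII)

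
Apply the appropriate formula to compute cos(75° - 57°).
cos(75° - 57°) = cos 75° cos 57° + sin 75° sin 57° = 0.9511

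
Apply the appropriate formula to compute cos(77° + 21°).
cos(77° + 21°) = cos 77° cos 21° - sin 77° sin 21° = -0.1392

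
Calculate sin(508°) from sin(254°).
sin(508°) = 2 sin 254° cos 254° = 0.5299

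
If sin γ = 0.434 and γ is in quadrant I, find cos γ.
cos γ = 0.9009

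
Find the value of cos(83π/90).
cos(83π/90) = -0.9703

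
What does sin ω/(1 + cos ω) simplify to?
sin ω/(1 + cos ω) = tan(ω/2) (using Half angle)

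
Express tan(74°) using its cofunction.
tan(74°) = cot(90° - 74°) = cot(16°)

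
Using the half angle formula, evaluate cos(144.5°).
cos(144.5°) = -√((1 + cos 289°)/2) = -0.8141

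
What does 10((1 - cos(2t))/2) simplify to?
10((1 - cos(2t))/2) = 10(sin²t) (using Power reduction)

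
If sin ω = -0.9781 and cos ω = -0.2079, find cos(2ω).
cos(2ω) = cos²ω - sin²ω = -0.9135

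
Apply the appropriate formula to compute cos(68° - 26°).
cos(68° - 26°) = cos 68° cos 26° + sin 68° sin 26° = 0.7431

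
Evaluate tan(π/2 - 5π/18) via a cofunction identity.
tan(π/2 - 5π/18) = cot(5π/18) = 0.8391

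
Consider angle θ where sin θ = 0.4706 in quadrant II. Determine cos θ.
cos θ = ±√(1 - sin²θ) = -0.8823 (negative in QII)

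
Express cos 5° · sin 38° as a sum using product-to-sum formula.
cos 5° sin 38° = (1/2)[sin(5°+38°) - sin(5°-38°)]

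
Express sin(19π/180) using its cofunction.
sin(19π/180) = cos(π/2 - 19π/180) = cos(71π/180)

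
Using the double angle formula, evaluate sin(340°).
sin(340°) = 2 sin 170° cos 170° = -0.342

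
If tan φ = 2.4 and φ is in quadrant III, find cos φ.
cos φ = -0.3846 (using tan²φ + 1 = sec²φ)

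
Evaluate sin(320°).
sin(320°) = -0.6428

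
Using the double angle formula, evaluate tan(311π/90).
tan(311π/90) = 2 tan 311π/180 / (1 - tan²311π/180) = 7.115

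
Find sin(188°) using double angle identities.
sin(188°) = 2 sin 94° cos 94° = -0.1392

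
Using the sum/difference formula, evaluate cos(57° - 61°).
cos(57° - 61°) = cos 57° cos 61° + sin 57° sin 61° = 0.9976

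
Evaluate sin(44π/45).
sin(44π/45) = 0.06976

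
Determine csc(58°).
csc(58°) = 1.179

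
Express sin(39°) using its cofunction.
sin(39°) = cos(90° - 39°) = cos(51°)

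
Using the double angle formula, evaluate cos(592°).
cos(592°) = cos²296° - sin²296° = -0.6157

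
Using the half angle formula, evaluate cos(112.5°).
cos(112.5°) = -√((1 + cos 225°)/2) = -0.3827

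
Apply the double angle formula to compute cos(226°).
cos(226°) = cos²113° - sin²113° = -0.6947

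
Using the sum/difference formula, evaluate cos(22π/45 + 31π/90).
cos(22π/45 + 31π/90) = cos 22π/45 cos 31π/90 - sin 22π/45 sin 31π/90 = -√3/2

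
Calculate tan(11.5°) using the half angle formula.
tan(11.5°) = sin 23° / (1 + cos 23°) = 0.2035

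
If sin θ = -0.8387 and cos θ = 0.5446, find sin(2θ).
sin(2θ) = 2 sin θ cos θ = -0.9135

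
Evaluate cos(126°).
cos(126°) = -0.5878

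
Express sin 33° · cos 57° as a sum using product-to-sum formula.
sin 33° cos 57° = (1/2)[sin(33°+57°) + sin(33°-57°)]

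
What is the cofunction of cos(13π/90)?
cos(13π/90) = sin(π/2 - 13π/90) = sin(16π/45)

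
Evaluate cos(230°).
cos(230°) = -0.6428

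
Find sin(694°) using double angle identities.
sin(694°) = 2 sin 347° cos 347° = -0.4384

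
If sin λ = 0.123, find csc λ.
csc λ = 1/sin λ = 8.13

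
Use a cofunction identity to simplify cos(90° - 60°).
cos(90° - 60°) = sin(60°)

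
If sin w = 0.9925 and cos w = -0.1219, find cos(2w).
cos(2w) = cos²w - sin²w = -0.9702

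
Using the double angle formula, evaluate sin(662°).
sin(662°) = 2 sin 331° cos 331° = -0.848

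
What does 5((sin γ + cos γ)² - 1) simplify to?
5((sin γ + cos γ)² - 1) = 5(sin(2γ)) (using Pythagorean + double angle)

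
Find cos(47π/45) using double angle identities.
cos(47π/45) = 2cos²47π/90 - 1 = -0.9903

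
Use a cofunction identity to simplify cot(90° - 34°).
cot(90° - 34°) = tan(34°)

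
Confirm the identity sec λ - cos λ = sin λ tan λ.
LHS = 1/cos λ - cos λ = (1 - cos²λ)/cos λ = sin²λ/cos λ = sin λ · (sin λ/cos λ) = sin λ tan λ = RHS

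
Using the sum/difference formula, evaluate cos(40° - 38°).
cos(40° - 38°) = cos 40° cos 38° + sin 40° sin 38° = 0.9994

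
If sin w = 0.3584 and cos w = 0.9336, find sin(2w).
sin(2w) = 2 sin w cos w = 0.6692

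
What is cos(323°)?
cos(323°) = 0.7986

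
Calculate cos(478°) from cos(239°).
cos(478°) = cos²239° - sin²239° = -0.4695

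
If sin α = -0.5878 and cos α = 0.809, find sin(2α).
sin(2α) = 2 sin α cos α = -0.9511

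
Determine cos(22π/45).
cos(22π/45) = 0.0349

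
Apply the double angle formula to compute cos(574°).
cos(574°) = cos²287° - sin²287° = -0.829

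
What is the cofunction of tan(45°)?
tan(45°) = cot(90° - 45°) = cot(45°)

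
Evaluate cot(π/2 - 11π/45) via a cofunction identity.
cot(π/2 - 11π/45) = tan(11π/45) = 0.9657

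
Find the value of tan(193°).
tan(193°) = 0.2309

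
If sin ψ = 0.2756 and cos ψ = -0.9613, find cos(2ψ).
cos(2ψ) = cos²ψ - sin²ψ = 0.8481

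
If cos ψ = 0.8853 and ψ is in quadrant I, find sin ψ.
sin ψ = 0.465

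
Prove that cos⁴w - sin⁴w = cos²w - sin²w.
LHS = (cos²w - sin²w)(cos²w + sin²w) = (cos²w - sin²w) · 1 = cos²w - sin²w = RHS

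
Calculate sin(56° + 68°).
sin(56° + 68°) = sin 56° cos 68° + cos 56° sin 68° = 0.829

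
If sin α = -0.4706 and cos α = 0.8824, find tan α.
tan α = sin α / cos α = -0.5333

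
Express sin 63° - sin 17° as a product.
sin 63° - sin 17° = 2 cos(40°) sin(23°)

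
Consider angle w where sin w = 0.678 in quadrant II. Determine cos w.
cos w = ±√(1 - sin²w) = -0.7351 (negative in QII)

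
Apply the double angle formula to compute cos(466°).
cos(466°) = 1 - 2sin²233° = -0.2756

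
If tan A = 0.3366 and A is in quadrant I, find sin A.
sin A = 0.319 (using tan²A + 1 = sec²A)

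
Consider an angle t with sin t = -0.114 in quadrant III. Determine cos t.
cos t = ±√(1 - sin²t) = -0.9935 (negative in QIII)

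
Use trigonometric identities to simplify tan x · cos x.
tan x · cos x = sin x (using Quotient identity)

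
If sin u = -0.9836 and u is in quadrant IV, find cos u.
cos u = 0.1804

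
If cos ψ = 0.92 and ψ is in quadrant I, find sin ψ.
sin ψ = 0.3919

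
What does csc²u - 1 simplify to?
csc²u - 1 = cot²u (using Pythagorean identity)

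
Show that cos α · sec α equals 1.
LHS = cos α · (1/cos α) = 1 = RHS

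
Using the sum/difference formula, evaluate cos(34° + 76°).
cos(34° + 76°) = cos 34° cos 76° - sin 34° sin 76° = -0.342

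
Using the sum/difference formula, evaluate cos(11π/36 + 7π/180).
cos(11π/36 + 7π/180) = cos 11π/36 cos 7π/180 - sin 11π/36 sin 7π/180 = 0.4695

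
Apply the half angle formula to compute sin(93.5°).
sin(93.5°) = √((1 - cos 187°)/2) = 0.9981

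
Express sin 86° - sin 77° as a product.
sin 86° - sin 77° = 2 cos(81.5°) sin(4.5°)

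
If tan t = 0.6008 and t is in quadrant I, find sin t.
sin t = 0.515 (using tan²t + 1 = sec²t)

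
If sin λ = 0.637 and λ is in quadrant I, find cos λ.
cos λ = 0.7709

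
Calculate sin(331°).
sin(331°) = -0.4848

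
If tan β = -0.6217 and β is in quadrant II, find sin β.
sin β = 0.528 (using tan²β + 1 = sec²β)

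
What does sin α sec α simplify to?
sin α sec α = tan α (using Reciprocal + quotient)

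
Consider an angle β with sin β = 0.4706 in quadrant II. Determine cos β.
cos β = ±√(1 - sin²β) = -0.8823 (negative in QII)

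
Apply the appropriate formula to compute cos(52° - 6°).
cos(52° - 6°) = cos 52° cos 6° + sin 52° sin 6° = 0.6947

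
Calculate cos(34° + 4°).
cos(34° + 4°) = cos 34° cos 4° - sin 34° sin 4° = 0.788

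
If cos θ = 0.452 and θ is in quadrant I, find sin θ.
sin θ = 0.892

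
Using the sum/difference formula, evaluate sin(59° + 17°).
sin(59° + 17°) = sin 59° cos 17° + cos 59° sin 17° = 0.9703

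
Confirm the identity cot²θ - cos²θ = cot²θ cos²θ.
LHS = cos²θ/sin²θ - cos²θ = cos²θ(1/sin²θ - 1) = cos²θ · (1 - sin²θ)/sin²θ = cos²θ · cos²θ/sin²θ = cos²θ · cot²θ = RHS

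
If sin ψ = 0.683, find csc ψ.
csc ψ = 1/sin ψ = 1.464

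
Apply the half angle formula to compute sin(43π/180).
sin(43π/180) = √((1 - cos 43π/90)/2) = 0.682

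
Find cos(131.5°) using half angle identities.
cos(131.5°) = -√((1 + cos 263°)/2) = -0.6626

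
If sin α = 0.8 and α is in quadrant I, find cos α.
cos α = 0.6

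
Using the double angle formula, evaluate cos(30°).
cos(30°) = cos²15° - sin²15° = √3/2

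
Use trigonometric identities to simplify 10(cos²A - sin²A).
10(cos²A - sin²A) = 10(cos(2A)) (using Double angle)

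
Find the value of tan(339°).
tan(339°) = -0.3839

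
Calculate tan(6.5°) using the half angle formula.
tan(6.5°) = sin 13° / (1 + cos 13°) = 0.1139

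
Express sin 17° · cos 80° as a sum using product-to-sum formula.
sin 17° cos 80° = (1/2)[sin(17°+80°) + sin(17°-80°)]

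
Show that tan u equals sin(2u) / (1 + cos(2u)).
RHS = 2 sin u cos u / (2cos²u) = sin u/cos u = tan u = LHS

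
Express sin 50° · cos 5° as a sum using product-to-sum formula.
sin 50° cos 5° = (1/2)[sin(50°+5°) + sin(50°-5°)]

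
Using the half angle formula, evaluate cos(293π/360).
cos(293π/360) = -√((1 + cos 293π/180)/2) = -0.8339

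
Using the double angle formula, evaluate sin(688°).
sin(688°) = 2 sin 344° cos 344° = -0.5299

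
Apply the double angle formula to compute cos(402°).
cos(402°) = cos²201° - sin²201° = 0.7431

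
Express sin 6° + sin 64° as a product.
sin 6° + sin 64° = 2 sin(35°) cos(-29°)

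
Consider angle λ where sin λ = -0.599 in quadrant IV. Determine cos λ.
cos λ = √(1 - sin²λ) = 0.8007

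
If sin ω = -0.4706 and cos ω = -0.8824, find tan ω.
tan ω = sin ω / cos ω = 0.5333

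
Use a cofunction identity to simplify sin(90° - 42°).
sin(90° - 42°) = cos(42°)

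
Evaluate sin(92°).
sin(92°) = 0.9994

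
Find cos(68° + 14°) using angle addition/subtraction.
cos(68° + 14°) = cos 68° cos 14° - sin 68° sin 14° = 0.1392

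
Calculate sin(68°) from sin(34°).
sin(68°) = 2 sin 34° cos 34° = 0.9272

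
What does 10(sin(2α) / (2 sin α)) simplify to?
10(sin(2α) / (2 sin α)) = 10(cos α) (using Double angle)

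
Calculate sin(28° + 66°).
sin(28° + 66°) = sin 28° cos 66° + cos 28° sin 66° = 0.9976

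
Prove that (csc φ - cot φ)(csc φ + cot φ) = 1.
LHS = csc²φ - cot²φ = (1 + cot²φ) - cot²φ = 1 = RHS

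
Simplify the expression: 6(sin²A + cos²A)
6(sin²A + cos²A) = 6 (using Pythagorean identity)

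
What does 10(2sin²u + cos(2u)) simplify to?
10(2sin²u + cos(2u)) = 10 (using Double angle)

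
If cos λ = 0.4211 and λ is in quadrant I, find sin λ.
sin λ = 0.907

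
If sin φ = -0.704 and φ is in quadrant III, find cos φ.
cos φ = -0.7102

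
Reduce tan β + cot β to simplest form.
tan β + cot β = sec β csc β (using Quotient identities)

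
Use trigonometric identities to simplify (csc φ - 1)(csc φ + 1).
(csc φ - 1)(csc φ + 1) = cot²φ (using Diff. of squares)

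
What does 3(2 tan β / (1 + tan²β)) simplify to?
3(2 tan β / (1 + tan²β)) = 3(sin(2β)) (using Double angle)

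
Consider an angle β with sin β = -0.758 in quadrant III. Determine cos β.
cos β = ±√(1 - sin²β) = -0.6523 (negative in QIII)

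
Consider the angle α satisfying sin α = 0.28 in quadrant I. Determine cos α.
cos α = √(1 - sin²α) = 0.96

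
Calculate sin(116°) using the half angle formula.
sin(116°) = √((1 - cos 232°)/2) = 0.8988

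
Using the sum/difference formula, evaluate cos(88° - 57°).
cos(88° - 57°) = cos 88° cos 57° + sin 88° sin 57° = 0.8572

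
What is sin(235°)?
sin(235°) = -0.8192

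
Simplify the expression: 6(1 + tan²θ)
6(1 + tan²θ) = 6(sec²θ) (using Pythagorean identity)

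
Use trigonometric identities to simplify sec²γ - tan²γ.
sec²γ - tan²γ = 1 (using Pythagorean identity)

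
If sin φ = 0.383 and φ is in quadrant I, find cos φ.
cos φ = 0.9237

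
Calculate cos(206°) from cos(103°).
cos(206°) = cos²103° - sin²103° = -0.8988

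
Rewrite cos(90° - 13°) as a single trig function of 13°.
cos(90° - 13°) = sin(13°)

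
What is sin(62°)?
sin(62°) = 0.8829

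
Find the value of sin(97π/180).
sin(97π/180) = 0.9925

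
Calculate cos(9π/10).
cos(9π/10) = -0.9511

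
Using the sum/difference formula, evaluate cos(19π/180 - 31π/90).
cos(19π/180 - 31π/90) = cos 19π/180 cos 31π/90 + sin 19π/180 sin 31π/90 = 0.7314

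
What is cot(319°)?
cot(319°) = -1.15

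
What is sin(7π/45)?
sin(7π/45) = 0.4695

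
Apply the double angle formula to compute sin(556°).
sin(556°) = 2 sin 278° cos 278° = -0.2756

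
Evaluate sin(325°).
sin(325°) = -0.5736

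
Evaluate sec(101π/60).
sec(101π/60) = 1.836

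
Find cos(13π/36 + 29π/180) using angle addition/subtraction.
cos(13π/36 + 29π/180) = cos 13π/36 cos 29π/180 - sin 13π/36 sin 29π/180 = -0.06976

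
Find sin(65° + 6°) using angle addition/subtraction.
sin(65° + 6°) = sin 65° cos 6° + cos 65° sin 6° = 0.9455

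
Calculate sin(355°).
sin(355°) = -0.08716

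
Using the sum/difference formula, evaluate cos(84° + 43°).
cos(84° + 43°) = cos 84° cos 43° - sin 84° sin 43° = -0.6018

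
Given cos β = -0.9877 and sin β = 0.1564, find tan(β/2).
tan(β/2) = sin β / (1 + cos β) = 12.72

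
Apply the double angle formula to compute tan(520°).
tan(520°) = 2 tan 260° / (1 - tan²260°) = -0.364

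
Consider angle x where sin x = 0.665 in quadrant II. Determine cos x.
cos x = ±√(1 - sin²x) = -0.7468 (negative in QII)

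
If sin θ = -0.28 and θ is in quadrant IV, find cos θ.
cos θ = 0.96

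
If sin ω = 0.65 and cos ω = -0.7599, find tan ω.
tan ω = sin ω / cos ω = -0.8554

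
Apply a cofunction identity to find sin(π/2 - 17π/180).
sin(π/2 - 17π/180) = cos(17π/180) = 0.9563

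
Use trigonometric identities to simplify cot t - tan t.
cot t - tan t = 2 cot(2t) (using Double angle)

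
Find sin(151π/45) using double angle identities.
sin(151π/45) = 2 sin 151π/90 cos 151π/90 = -0.8988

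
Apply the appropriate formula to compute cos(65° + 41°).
cos(65° + 41°) = cos 65° cos 41° - sin 65° sin 41° = -0.2756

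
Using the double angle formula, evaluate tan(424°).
tan(424°) = 2 tan 212° / (1 - tan²212°) = 2.05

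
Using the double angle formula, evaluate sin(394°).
sin(394°) = 2 sin 197° cos 197° = 0.5592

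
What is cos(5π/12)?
cos(5π/12) = (√6-√2)/4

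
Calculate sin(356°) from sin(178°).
sin(356°) = 2 sin 178° cos 178° = -0.06976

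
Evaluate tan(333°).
tan(333°) = -0.5095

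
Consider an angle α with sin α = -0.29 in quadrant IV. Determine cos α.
cos α = √(1 - sin²α) = 0.957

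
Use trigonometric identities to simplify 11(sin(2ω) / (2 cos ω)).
11(sin(2ω) / (2 cos ω)) = 11(sin ω) (using Double angle)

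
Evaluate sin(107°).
sin(107°) = 0.9563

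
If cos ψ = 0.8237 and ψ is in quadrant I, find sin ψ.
sin ψ = 0.567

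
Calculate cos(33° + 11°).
cos(33° + 11°) = cos 33° cos 11° - sin 33° sin 11° = 0.7193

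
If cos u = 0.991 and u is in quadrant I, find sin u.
sin u = 0.1339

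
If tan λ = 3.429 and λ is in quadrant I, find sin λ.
sin λ = 0.96 (using tan²λ + 1 = sec²λ)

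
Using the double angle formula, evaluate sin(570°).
sin(570°) = 2 sin 285° cos 285° = -1/2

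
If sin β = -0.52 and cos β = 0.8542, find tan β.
tan β = sin β / cos β = -0.6088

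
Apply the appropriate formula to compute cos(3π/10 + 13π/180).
cos(3π/10 + 13π/180) = cos 3π/10 cos 13π/180 - sin 3π/10 sin 13π/180 = 0.3907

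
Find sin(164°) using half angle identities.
sin(164°) = √((1 - cos 328°)/2) = 0.2756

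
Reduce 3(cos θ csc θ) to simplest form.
3(cos θ csc θ) = 3(cot θ) (using Reciprocal + quotient)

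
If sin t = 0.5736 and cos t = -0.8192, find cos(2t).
cos(2t) = cos²t - sin²t = 0.3421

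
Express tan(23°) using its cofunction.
tan(23°) = cot(90° - 23°) = cot(67°)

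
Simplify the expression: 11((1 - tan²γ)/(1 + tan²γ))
11((1 - tan²γ)/(1 + tan²γ)) = 11(cos(2γ)) (using Double angle)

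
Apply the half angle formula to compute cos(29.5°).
cos(29.5°) = √((1 + cos 59°)/2) = 0.8704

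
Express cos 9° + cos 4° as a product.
cos 9° + cos 4° = 2 cos(6.5°) cos(2.5°)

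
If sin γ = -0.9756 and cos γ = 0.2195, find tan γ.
tan γ = sin γ / cos γ = -4.445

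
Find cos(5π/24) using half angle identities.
cos(5π/24) = √((1 + cos 5π/12)/2) = 0.7934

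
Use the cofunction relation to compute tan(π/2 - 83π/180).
tan(π/2 - 83π/180) = cot(83π/180) = 0.1228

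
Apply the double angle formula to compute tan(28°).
tan(28°) = 2 tan 14° / (1 - tan²14°) = 0.5317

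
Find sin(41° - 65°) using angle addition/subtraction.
sin(41° - 65°) = sin 41° cos 65° - cos 41° sin 65° = -0.4067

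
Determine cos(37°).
cos(37°) = 0.7986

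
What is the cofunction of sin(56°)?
sin(56°) = cos(90° - 56°) = cos(34°)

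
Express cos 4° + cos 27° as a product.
cos 4° + cos 27° = 2 cos(15.5°) cos(-11.5°)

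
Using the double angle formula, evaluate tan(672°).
tan(672°) = 2 tan 336° / (1 - tan²336°) = -1.111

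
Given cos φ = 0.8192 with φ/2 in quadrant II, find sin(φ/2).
sin(φ/2) = ±√((1 - cos φ)/2); positive since φ/2 ∈ QII, so sin(φ/2) = 0.3007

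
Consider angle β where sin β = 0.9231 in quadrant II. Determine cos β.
cos β = ±√(1 - sin²β) = -0.3846 (negative in QII)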